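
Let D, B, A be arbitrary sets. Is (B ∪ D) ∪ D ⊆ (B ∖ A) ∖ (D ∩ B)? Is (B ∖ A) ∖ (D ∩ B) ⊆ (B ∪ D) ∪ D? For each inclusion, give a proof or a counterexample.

(⟹) This inclusion fails. Take D = {1}, B = ∅, A = ∅; then 1 ∈ (B ∪ D) ∪ D but 1 ∉ (B ∖ A) ∖ (D ∩ B).

(⟸) Let x ∈ (B ∖ A) ∖ (D ∩ B). Then x ∈ B and x ∉ D, A, from which x ∈ (B ∪ D) ∪ D.

Only the reverse inclusion holds.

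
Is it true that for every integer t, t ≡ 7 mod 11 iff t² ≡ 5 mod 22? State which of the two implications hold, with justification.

(→) This fails: take t = 18. Then 18 ≡ 7 (mod 11), but 18² = 324 ≡ 16 (mod 22), not 5.

(←) This fails: take t = 15. Then 15² = 225 ≡ 5 (mod 22), yet 15 ≡ 4 (mod 11), not 7.

(⇒) fails and (⇐) fails.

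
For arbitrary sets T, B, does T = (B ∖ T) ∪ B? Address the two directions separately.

(⊆) fails and (⊇) fails.

(⊆) This inclusion fails. Take T = {1}, B = ∅; then 1 ∈ T but 1 ∉ (B ∖ T) ∪ B.

(⊇) This inclusion fails. Take T = ∅, B = {1}; then 1 ∈ (B ∖ T) ∪ B but 1 ∉ T.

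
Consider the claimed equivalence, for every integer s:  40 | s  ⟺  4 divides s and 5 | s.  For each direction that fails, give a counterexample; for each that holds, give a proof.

(⇒) holds; (⇐) fails.

(⇒) If 40 ∣ s, write s = 40q. Since 40 = 10·4, s = 4·(10q), so 4 ∣ s; and since 40 = 8·5, s = 5·(8q), so 5 ∣ s.

(⇐) This fails: take s = 20. Both 4 ∣ 20 and 5 ∣ 20, yet 20 is not a multiple of 40 (since 20 = 0·40 + 20), so 40 ∤ 20.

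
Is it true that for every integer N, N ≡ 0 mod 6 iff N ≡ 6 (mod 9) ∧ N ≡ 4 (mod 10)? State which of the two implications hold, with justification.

(→) This fails: N = 0 gives 0 ≡ 0 (mod 6) but 0 ≡ 0 (mod 9), so the conjunction on the right does not hold.

(←) Conversely, if N ≡ 6 (mod 9) and N ≡ 4 (mod 10), then by the Chinese remainder theorem N ≡ 24 (mod 90). Since 24 ≡ 0 (mod 6) and 6 ∣ 90, we get N ≡ 0 (mod 6).

Only the reverse direction holds.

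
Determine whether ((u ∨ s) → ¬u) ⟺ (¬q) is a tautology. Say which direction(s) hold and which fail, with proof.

Both directions fail.

[⇒] This fails. Under s = F, q = T, u = F, the left side is true but the right side is false.

[⇐] This fails. Under s = F, q = F, u = T, the left side is false but the right side is true.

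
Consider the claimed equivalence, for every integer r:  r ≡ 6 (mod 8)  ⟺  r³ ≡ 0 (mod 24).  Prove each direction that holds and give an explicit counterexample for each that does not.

[⇒] This fails: take r = 14. Then 14 ≡ 6 (mod 8), but 14³ = 2744 ≡ 8 (mod 24), not 0.

[⇐] This fails: take r = 0. Then 0³ = 0 ≡ 0 (mod 24), yet 0 ≡ 0 (mod 8), not 6.

Both directions fail.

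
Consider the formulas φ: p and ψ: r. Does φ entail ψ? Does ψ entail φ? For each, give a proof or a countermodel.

(⇒) This fails. Under p = T, r = F, the left side is true but the right side is false.

(⇐) This fails. Under p = F, r = T, the left side is false but the right side is true.

Neither implication holds.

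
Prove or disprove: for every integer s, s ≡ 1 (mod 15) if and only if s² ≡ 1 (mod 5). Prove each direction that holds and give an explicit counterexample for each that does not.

Forward direction. Suppose s ≡ 1 (mod 15). Then s² ≡ 1² = 1 (mod 15), and since 5 ∣ 15, also s² ≡ 1 (mod 5).

Converse. This fails: take s = 4. Then 4² = 16 ≡ 1 (mod 5), yet 4 ≡ 4 (mod 15), not 1.

Only the forward implication holds.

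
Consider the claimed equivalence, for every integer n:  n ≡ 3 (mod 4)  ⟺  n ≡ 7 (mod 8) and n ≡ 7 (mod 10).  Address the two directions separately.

(⇒) This fails: n = 3 gives 3 ≡ 3 (mod 4) but 3 ≡ 3 (mod 8), so the conjunction on the right does not hold.

(⇐) Conversely, if n ≡ 7 (mod 8) and n ≡ 7 (mod 10), then by the Chinese remainder theorem n ≡ 7 (mod 40). Since 7 ≡ 3 (mod 4) and 4 ∣ 40, we get n ≡ 3 (mod 4).

(⇒) fails; (⇐) holds.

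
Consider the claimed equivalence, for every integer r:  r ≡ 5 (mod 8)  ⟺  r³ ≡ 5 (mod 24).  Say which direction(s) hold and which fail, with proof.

(⇒) fails; (⇐) holds.

(⇒) This fails: take r = 13. Then 13 ≡ 5 (mod 8), but 13³ = 2197 ≡ 13 (mod 24), not 5.

(⇐) Conversely, the residues r modulo 24 with r³ ≡ 5 (mod 24) are exactly {5}, and each is ≡ 5 (mod 8).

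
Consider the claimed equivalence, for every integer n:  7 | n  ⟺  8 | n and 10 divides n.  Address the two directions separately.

Neither implication holds.

(→) This fails: take n = 7. Certainly 7 ∣ 7, but 8 ∤ 7.

(←) This fails: take n = 40. Both 8 ∣ 40 and 10 ∣ 40, yet 40 is not a multiple of 7 (since 40 = 5·7 + 5), so 7 ∤ 40.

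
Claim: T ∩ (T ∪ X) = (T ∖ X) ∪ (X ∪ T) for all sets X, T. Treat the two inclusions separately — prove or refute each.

Reverse inclusion. This inclusion fails. Take X = {1}, T = ∅; then 1 ∈ (T ∖ X) ∪ (X ∪ T) but 1 ∉ T ∩ (T ∪ X).

Forward inclusion. Let x ∈ T ∩ (T ∪ X). Then either x ∈ T and x ∉ X; or x ∈ X ∩ T. In each case x ∈ (T ∖ X) ∪ (X ∪ T), so T ∩ (T ∪ X) ⊆ (T ∖ X) ∪ (X ∪ T).

The sets are not equal: only the forward inclusion holds.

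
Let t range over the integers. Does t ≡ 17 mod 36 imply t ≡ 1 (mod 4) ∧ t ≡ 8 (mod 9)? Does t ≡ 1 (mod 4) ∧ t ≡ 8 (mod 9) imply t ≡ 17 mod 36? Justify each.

Both implications hold.

[⇒] Suppose t ≡ 17 (mod 36); write t = 36j + 17. Since 4 ∣ 36, reducing mod 4 gives t ≡ 17 ≡ 1 (mod 4); since 9 ∣ 36, reducing mod 9 gives t ≡ 17 ≡ 8 (mod 9).

[⇐] Conversely, if t ≡ 1 (mod 4) and t ≡ 8 (mod 9), then by the Chinese remainder theorem t ≡ 17 (mod 36). This is exactly t ≡ 17 (mod 36).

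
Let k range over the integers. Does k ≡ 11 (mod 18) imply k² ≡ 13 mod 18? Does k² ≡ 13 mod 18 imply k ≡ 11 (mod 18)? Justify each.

(⇒) holds; (⇐) fails.

(⟸) This fails: take k = 7. Then 7² = 49 ≡ 13 (mod 18), yet 7 ≡ 7 (mod 18), not 11.

(⟹) Suppose k ≡ 11 (mod 18). Write k = 18j + 11. Then (18j + 11)² = 324j² + 396j + 121 = 18(18j² + 22j + 6) + 13, so k² ≡ 13 (mod 18).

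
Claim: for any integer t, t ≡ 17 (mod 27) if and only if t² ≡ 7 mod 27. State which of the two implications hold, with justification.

Neither direction holds.

(⟹) This fails: take t = 17. Then 17 ≡ 17 (mod 27), but 17² = 289 ≡ 19 (mod 27), not 7.

(⟸) This fails: take t = 13. Then 13² = 169 ≡ 7 (mod 27), yet 13 ≡ 13 (mod 27), not 17.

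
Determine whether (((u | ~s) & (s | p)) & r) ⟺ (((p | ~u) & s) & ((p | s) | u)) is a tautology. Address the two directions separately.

(⇒) fails and (⇐) fails.

Forward direction. This fails. Under p = T, r = T, s = F, u = T, the left side is true but the right side is false.

Converse. This fails. Under p = F, r = F, s = T, u = F, the left side is false but the right side is true.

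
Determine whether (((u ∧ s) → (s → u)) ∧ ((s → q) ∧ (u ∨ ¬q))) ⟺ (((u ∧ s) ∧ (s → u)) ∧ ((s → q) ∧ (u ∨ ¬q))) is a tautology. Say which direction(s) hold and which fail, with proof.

(⇒) fails; (⇐) holds.

[⇒] This fails. Under u = F, q = F, s = F, the left side is true but the right side is false.

[⇐] Assume the antecedent. If u is true, the antecedent forces (u = T, q = T, s = T), and the consequent holds there. If u is false, the antecedent cannot hold. Either way the consequent holds.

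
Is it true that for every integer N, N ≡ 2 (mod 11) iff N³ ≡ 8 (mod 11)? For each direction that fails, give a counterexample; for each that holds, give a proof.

The biconditional holds.

Forward direction. Suppose N ≡ 2 (mod 11). Write N = 11j + 2. Then (11j + 2)³ = 1331j³ + 726j² + 132j + 8 = 11(121j³ + 66j² + 12j) + 8, so N³ ≡ 8 (mod 11).

Converse. Suppose N³ ≡ 8 (mod 11). The only residue r in {0, …, 10} with r³ ≡ 8 (mod 11) is r = 2, so N ≡ 2 (mod 11).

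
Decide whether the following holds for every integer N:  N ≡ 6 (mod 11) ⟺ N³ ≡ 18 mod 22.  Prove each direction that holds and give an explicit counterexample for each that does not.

(→) This fails: take N = 17. Then 17 ≡ 6 (mod 11), but 17³ = 4913 ≡ 7 (mod 22), not 18.

(←) Conversely, the residues r modulo 22 with r³ ≡ 18 (mod 22) are exactly {6}, and each is ≡ 6 (mod 11).

The forward direction fails; the converse holds.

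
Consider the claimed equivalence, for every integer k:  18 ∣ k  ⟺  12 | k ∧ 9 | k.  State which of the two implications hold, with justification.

Only the converse holds.

(⟹) This fails: take k = 18. Certainly 18 ∣ 18, but 12 ∤ 18.

(⟸) Suppose 12 ∣ k and 9 ∣ k. Any common multiple of 12 and 9 is a multiple of their lcm; here lcm(12, 9) = 12·9/gcd(12, 9) = 108/3 = 36, so 36 ∣ k. Since 18 ∣ 36, it follows that 18 ∣ k.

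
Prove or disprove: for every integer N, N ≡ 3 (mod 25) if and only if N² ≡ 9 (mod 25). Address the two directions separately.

Only the forward implication holds.

Forward direction. Suppose N ≡ 3 (mod 25). Write N = 25j + 3. Then (25j + 3)² = 625j² + 150j + 9 = 25(25j² + 6j) + 9, so N² ≡ 9 (mod 25).

Converse. This fails: take N = 22. Then 22² = 484 ≡ 9 (mod 25), yet 22 ≡ 22 (mod 25), not 3.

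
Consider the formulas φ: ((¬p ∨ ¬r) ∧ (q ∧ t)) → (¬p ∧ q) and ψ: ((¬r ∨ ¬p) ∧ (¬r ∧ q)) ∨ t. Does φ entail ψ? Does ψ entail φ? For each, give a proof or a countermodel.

(⇒) This fails. Under t = F, r = F, p = F, q = F, the left side is true but the right side is false.

(⇐) This fails. Under t = T, r = F, p = T, q = T, the left side is false but the right side is true.

(⇒) fails and (⇐) fails.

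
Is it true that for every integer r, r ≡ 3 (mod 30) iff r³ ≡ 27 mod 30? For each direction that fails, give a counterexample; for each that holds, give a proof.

[⇐] Suppose r³ ≡ 27 (mod 30). The only residue r in {0, …, 29} with r³ ≡ 27 (mod 30) is r = 3, so r ≡ 3 (mod 30).

[⇒] Suppose r ≡ 3 (mod 30). Write r = 30j + 3. Then (30j + 3)³ = 27000j³ + 8100j² + 810j + 27 = 30(900j³ + 270j² + 27j) + 27, so r³ ≡ 27 (mod 30).

The biconditional holds.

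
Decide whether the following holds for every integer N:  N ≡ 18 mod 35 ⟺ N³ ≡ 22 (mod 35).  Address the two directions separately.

Forward direction. Suppose N ≡ 18 mod 35. Write N = 35j + 18. Then (35j + 18)³ = 42875j³ + 66150j² + 34020j + 5832 = 35(1225j³ + 1890j² + 972j + 166) + 22, so N³ ≡ 22 (mod 35).

Converse. This fails: take N = 8. Then 8³ = 512 ≡ 22 (mod 35), yet 8 ≡ 8 (mod 35), not 18.

Not equivalent: only (⇒) holds.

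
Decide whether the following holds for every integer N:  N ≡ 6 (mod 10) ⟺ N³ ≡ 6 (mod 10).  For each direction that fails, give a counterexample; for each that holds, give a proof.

[⇐] For the converse, argue contrapositively. If N ≢ 6 (mod 10), then N is congruent to one of 0, 1, 2, 3, 4, 5, 7, 8, 9 modulo 10, and these give N³ ≡ 0, 1, 8, 7, 4, 5, 3, 2, 9 respectively — never 6.

[⇒] Suppose N ≡ 6 (mod 10). Write N = 10j + 6. Then (10j + 6)³ = 1000j³ + 1800j² + 1080j + 216 = 10(100j³ + 180j² + 108j + 21) + 6, so N³ ≡ 6 (mod 10).

The biconditional holds.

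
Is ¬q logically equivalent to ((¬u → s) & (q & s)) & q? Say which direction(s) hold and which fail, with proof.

(⟹) This fails. Under q = F, s = F, u = F, the left side is true but the right side is false.

(⟸) This fails. Under q = T, s = T, u = F, the left side is false but the right side is true.

Both directions fail.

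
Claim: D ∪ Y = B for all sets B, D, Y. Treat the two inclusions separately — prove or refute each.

Both inclusions fail.

(⊆) This inclusion fails. Take B = ∅, D = {1}, Y = ∅; then 1 ∈ D ∪ Y but 1 ∉ B.

(⊇) This inclusion fails. Take B = {1}, D = ∅, Y = ∅; then 1 ∈ B but 1 ∉ D ∪ Y.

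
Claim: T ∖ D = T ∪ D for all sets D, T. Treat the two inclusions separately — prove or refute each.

Only the forward inclusion holds.

(⟸) This inclusion fails. Take D = {1}, T = ∅; then 1 ∈ T ∪ D but 1 ∉ T ∖ D.

(⟹) Let x ∈ T ∖ D. Then x ∈ T and x ∉ D, from which x ∈ T ∪ D.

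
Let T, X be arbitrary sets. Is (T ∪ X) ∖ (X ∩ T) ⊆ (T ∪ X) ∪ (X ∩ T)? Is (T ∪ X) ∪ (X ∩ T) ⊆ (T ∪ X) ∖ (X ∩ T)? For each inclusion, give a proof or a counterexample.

Only the forward inclusion holds.

(⟸) This inclusion fails. Take T = {1}, X = {1}; then 1 ∈ (T ∪ X) ∪ (X ∩ T) but 1 ∉ (T ∪ X) ∖ (X ∩ T).

(⟹) Let x ∈ (T ∪ X) ∖ (X ∩ T). Then either x ∈ T and x ∉ X; or x ∈ X and x ∉ T. In each case x ∈ (T ∪ X) ∪ (X ∩ T), so (T ∪ X) ∖ (X ∩ T) ⊆ (T ∪ X) ∪ (X ∩ T).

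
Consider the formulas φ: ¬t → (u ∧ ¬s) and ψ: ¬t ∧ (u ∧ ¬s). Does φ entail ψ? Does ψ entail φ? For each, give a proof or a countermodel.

The forward direction fails; the converse holds.

[⇒] This fails. Under u = F, s = F, t = T, the left side is true but the right side is false.

[⇐] Assume the antecedent. If u is true, the antecedent forces (u = T, s = F, t = F), and ¬t → (u ∧ ¬s) holds there. If u is false, the antecedent cannot hold. Either way ¬t → (u ∧ ¬s) holds.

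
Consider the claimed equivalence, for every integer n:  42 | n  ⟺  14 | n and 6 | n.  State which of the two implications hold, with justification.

Both directions hold; the statement is true.

(←) Suppose 14 ∣ n and 6 ∣ n. Any common multiple of 14 and 6 is a multiple of their lcm; here lcm(14, 6) = 14·6/gcd(14, 6) = 84/2 = 42, so 42 ∣ n.

(→) If 42 ∣ n, write n = 42q. Since 42 = 3·14, n = 14·(3q), so 14 ∣ n; and since 42 = 7·6, n = 6·(7q), so 6 ∣ n.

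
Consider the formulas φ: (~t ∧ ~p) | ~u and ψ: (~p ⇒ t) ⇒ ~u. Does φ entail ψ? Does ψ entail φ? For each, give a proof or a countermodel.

Forward direction. Assume the antecedent. If u is true, the antecedent forces (t = F, p = F, u = T), and (~p ⇒ t) ⇒ ~u holds there. If u is false, (~p ⇒ t) ⇒ ~u reduces to true regardless of the other variables. Either way (~p ⇒ t) ⇒ ~u holds.

Converse. Assume the antecedent. If u is true, the antecedent forces (t = F, p = F, u = T), and (~t ∧ ~p) | ~u holds there. If u is false, (~t ∧ ~p) | ~u reduces to true regardless of the other variables. Either way (~t ∧ ~p) | ~u holds.

The biconditional holds.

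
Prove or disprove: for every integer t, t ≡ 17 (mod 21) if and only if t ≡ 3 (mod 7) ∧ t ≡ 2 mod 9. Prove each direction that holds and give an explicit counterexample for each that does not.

Only the converse holds.

Forward direction. This fails: t = 17 gives 17 ≡ 17 (mod 21) but 17 ≡ 8 (mod 9), so the conjunction on the right does not hold.

Converse. If t ≡ 3 (mod 7) and t ≡ 2 (mod 9), then by the Chinese remainder theorem t ≡ 38 (mod 63). Since 38 ≡ 17 (mod 21) and 21 ∣ 63, we get t ≡ 17 (mod 21).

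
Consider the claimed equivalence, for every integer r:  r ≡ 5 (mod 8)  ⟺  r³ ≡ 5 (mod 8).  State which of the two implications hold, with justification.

(⇐) Suppose r³ ≡ 5 (mod 8). The only residue r in {0, …, 7} with r³ ≡ 5 (mod 8) is r = 5, so r ≡ 5 (mod 8).

(⇒) Suppose r ≡ 5 (mod 8). Write r = 8j + 5. Then (8j + 5)³ = 512j³ + 960j² + 600j + 125 = 8(64j³ + 120j² + 75j + 15) + 5, so r³ ≡ 5 (mod 8).

Equivalent; both directions hold.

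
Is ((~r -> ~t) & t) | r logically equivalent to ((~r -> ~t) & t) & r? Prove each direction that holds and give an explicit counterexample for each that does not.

(⇒) This fails. Under t = F, r = T, the left side is true but the right side is false.

(⇐) Assume the antecedent. If t is true, the antecedent forces (t = T, r = T), and ((~r -> ~t) & t) | r holds there. If t is false, the antecedent cannot hold. Either way ((~r -> ~t) & t) | r holds.

Only the converse holds.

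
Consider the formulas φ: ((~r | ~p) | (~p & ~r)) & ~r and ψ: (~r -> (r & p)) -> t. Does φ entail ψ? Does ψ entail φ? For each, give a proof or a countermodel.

(⇐) This fails. Under t = T, p = F, r = T, the left side is false but the right side is true.

(⇒) Assume the antecedent. If t is true, (~r -> (r & p)) -> t reduces to true regardless of the other variables. If t is false, the antecedent forces (t = F, p = F, r = F) or (t = F, p = T, r = F), and (~r -> (r & p)) -> t holds there. Either way (~r -> (r & p)) -> t holds.

Only the forward implication holds.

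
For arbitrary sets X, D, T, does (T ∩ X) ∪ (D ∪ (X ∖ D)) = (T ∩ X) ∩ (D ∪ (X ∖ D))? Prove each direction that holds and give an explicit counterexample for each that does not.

Forward inclusion. This inclusion fails. Take X = {1}, D = ∅, T = ∅; then 1 ∈ (T ∩ X) ∪ (D ∪ (X ∖ D)) but 1 ∉ (T ∩ X) ∩ (D ∪ (X ∖ D)).

Reverse inclusion. Let x ∈ (T ∩ X) ∩ (D ∪ (X ∖ D)). Then either x ∈ X ∩ T and x ∉ D; or x ∈ X ∩ D ∩ T. In each case x ∈ (T ∩ X) ∪ (D ∪ (X ∖ D)), so (T ∩ X) ∩ (D ∪ (X ∖ D)) ⊆ (T ∩ X) ∪ (D ∪ (X ∖ D)).

(⊆) fails; (⊇) holds.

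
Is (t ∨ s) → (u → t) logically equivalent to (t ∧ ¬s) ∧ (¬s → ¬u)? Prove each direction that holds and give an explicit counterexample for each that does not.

Only the converse holds.

(⟹) This fails. Under u = F, s = F, t = F, the left side is true but the right side is false.

(⟸) Assume the antecedent. If u is true, the antecedent cannot hold. If u is false, (t ∨ s) → (u → t) reduces to true regardless of the other variables. Either way (t ∨ s) → (u → t) holds.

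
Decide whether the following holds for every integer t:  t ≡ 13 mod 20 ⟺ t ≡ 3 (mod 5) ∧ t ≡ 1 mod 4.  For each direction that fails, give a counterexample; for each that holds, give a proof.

The biconditional holds.

(⇒) Suppose t ≡ 13 (mod 20); write t = 20j + 13. Since 5 ∣ 20, reducing mod 5 gives t ≡ 13 ≡ 3 (mod 5); since 4 ∣ 20, reducing mod 4 gives t ≡ 13 ≡ 1 (mod 4).

(⇐) Conversely, if t ≡ 3 (mod 5) and t ≡ 1 (mod 4), then by the Chinese remainder theorem t ≡ 13 (mod 20). This is exactly t ≡ 13 (mod 20).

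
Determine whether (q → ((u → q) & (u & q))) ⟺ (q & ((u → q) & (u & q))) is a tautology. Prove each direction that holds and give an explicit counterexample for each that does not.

(⟹) This fails. Under q = F, u = F, the left side is true but the right side is false.

(⟸) Assume the antecedent. If q is true, the antecedent forces (q = T, u = T), and q → ((u → q) & (u & q)) holds there. If q is false, the antecedent cannot hold. Either way q → ((u → q) & (u & q)) holds.

Not equivalent: only (⇐) holds.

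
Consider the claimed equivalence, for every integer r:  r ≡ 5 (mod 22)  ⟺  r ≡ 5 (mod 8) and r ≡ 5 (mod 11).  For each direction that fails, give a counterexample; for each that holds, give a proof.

(→) This fails: r = 49 gives 49 ≡ 5 (mod 22) but 49 ≡ 1 (mod 8), so the conjunction on the right does not hold.

(←) Conversely, if r ≡ 5 (mod 8) and r ≡ 5 (mod 11), then by the Chinese remainder theorem r ≡ 5 (mod 88). Since 5 ≡ 5 (mod 22) and 22 ∣ 88, we get r ≡ 5 (mod 22).

(⇒) fails; (⇐) holds.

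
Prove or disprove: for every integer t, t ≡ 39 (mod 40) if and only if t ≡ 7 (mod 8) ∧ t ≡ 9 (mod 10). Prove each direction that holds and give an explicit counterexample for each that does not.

Forward direction. Suppose t ≡ 39 (mod 40); write t = 40j + 39. Since 8 ∣ 40, reducing mod 8 gives t ≡ 39 ≡ 7 (mod 8); since 10 ∣ 40, reducing mod 10 gives t ≡ 39 ≡ 9 (mod 10).

Converse. If t ≡ 7 (mod 8) and t ≡ 9 (mod 10), then by the Chinese remainder theorem t ≡ 39 (mod 40). This is exactly t ≡ 39 (mod 40).

Both implications hold.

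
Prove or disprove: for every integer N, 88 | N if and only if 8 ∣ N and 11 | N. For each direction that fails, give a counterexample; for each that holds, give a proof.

Converse. Suppose 8 ∣ N and 11 ∣ N. Any common multiple of 8 and 11 is a multiple of their lcm; here gcd(8, 11) = 1, so lcm(8, 11) = 8·11 = 88, so 88 ∣ N.

Forward direction. If 88 ∣ N, write N = 88q. Since 88 = 11·8, N = 8·(11q), so 8 ∣ N; and since 88 = 8·11, N = 11·(8q), so 11 ∣ N.

Both directions hold; the statement is true.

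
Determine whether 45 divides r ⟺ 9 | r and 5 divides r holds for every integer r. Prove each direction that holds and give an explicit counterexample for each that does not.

Forward direction. If 45 ∣ r, write r = 45q. Since 45 = 5·9, r = 9·(5q), so 9 ∣ r; and since 45 = 9·5, r = 5·(9q), so 5 ∣ r.

Converse. Suppose 9 ∣ r and 5 ∣ r. Any common multiple of 9 and 5 is a multiple of their lcm; here gcd(9, 5) = 1, so lcm(9, 5) = 9·5 = 45, so 45 ∣ r.

Both directions hold; the statement is true.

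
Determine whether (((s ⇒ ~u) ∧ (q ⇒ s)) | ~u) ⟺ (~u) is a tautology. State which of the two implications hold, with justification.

Only the converse holds.

(⇒) This fails. Under s = F, q = F, u = T, the left side is true but the right side is false.

(⇐) Assume the antecedent. If s is true, the antecedent forces (s = T, q = F, u = F) or (s = T, q = T, u = F), and ((s ⇒ ~u) ∧ (q ⇒ s)) | ~u holds there. If s is false, the antecedent forces (s = F, q = F, u = F) or (s = F, q = T, u = F), and ((s ⇒ ~u) ∧ (q ⇒ s)) | ~u holds there. Either way ((s ⇒ ~u) ∧ (q ⇒ s)) | ~u holds.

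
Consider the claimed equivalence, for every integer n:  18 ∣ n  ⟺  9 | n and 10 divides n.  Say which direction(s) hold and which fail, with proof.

The forward direction fails; the converse holds.

(→) This fails: take n = 18. Certainly 18 ∣ 18, but 10 ∤ 18.

(←) Suppose 9 ∣ n and 10 ∣ n. Any common multiple of 9 and 10 is a multiple of their lcm; here gcd(9, 10) = 1, so lcm(9, 10) = 9·10 = 90, so 90 ∣ n. Since 18 ∣ 90, it follows that 18 ∣ n.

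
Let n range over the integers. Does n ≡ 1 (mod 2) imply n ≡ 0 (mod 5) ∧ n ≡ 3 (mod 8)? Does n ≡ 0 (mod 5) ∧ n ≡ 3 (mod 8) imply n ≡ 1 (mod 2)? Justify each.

Only the reverse direction holds.

(→) This fails: n = 1 gives 1 ≡ 1 (mod 2) but 1 ≡ 1 (mod 5), so the conjunction on the right does not hold.

(←) Conversely, if n ≡ 0 (mod 5) and n ≡ 3 (mod 8), then by the Chinese remainder theorem n ≡ 35 (mod 40). Since 35 ≡ 1 (mod 2) and 2 ∣ 40, we get n ≡ 1 (mod 2).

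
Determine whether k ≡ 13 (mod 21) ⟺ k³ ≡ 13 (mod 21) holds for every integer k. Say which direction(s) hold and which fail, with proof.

The forward direction holds; the converse fails.

(→) Suppose k ≡ 13 (mod 21). Write k = 21j + 13. Then (21j + 13)³ = 9261j³ + 17199j² + 10647j + 2197 = 21(441j³ + 819j² + 507j + 104) + 13, so k³ ≡ 13 (mod 21).

(←) This fails: take k = 10. Then 10³ = 1000 ≡ 13 (mod 21), yet 10 ≡ 10 (mod 21), not 13.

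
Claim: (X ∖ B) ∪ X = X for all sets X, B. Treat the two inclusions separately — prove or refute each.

(⟹) Let x ∈ (X ∖ B) ∪ X. Then either x ∈ X and x ∉ B; or x ∈ X ∩ B. In each case x ∈ X, so (X ∖ B) ∪ X ⊆ X.

(⟸) Let x ∈ X. Then either x ∈ X and x ∉ B; or x ∈ X ∩ B. In each case x ∈ (X ∖ B) ∪ X, so X ⊆ (X ∖ B) ∪ X.

Both inclusions hold.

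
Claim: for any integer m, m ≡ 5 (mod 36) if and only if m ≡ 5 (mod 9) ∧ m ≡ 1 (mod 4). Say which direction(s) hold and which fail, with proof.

[⇒] Suppose m ≡ 5 (mod 36); write m = 36j + 5. Since 9 ∣ 36, reducing mod 9 gives m ≡ 5 (mod 9); since 4 ∣ 36, reducing mod 4 gives m ≡ 5 ≡ 1 (mod 4).

[⇐] Conversely, if m ≡ 5 (mod 9) and m ≡ 1 (mod 4), then by the Chinese remainder theorem m ≡ 5 (mod 36). This is exactly m ≡ 5 (mod 36).

Equivalent; both directions hold.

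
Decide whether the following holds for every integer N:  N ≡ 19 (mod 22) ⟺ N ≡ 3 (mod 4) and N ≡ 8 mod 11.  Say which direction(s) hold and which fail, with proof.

(→) This fails: N = 41 gives 41 ≡ 19 (mod 22) but 41 ≡ 1 (mod 4), so the conjunction on the right does not hold.

(←) Conversely, if N ≡ 3 (mod 4) and N ≡ 8 (mod 11), then by the Chinese remainder theorem N ≡ 19 (mod 44). Since 19 ≡ 19 (mod 22) and 22 ∣ 44, we get N ≡ 19 (mod 22).

Only the reverse direction holds.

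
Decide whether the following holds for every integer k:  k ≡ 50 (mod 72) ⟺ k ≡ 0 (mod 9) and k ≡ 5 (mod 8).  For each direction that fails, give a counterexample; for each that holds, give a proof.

Neither direction holds.

(→) This fails: k = 50 gives 50 ≡ 50 (mod 72) but 50 ≡ 5 (mod 9), so the conjunction on the right does not hold.

(←) This fails: k = 45 satisfies both congruences on the right (45 ≡ 0 mod 9 and 45 ≡ 5 mod 8) yet 45 ≡ 45 (mod 72), not 50.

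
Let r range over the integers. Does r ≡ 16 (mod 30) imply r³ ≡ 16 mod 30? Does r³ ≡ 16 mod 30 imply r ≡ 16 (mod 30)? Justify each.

Both directions hold; the statement is true.

[⇐] Suppose r³ ≡ 16 (mod 30). The only residue r in {0, …, 29} with r³ ≡ 16 (mod 30) is r = 16, so r ≡ 16 (mod 30).

[⇒] Suppose r ≡ 16 (mod 30). Write r = 30j + 16. Then (30j + 16)³ = 27000j³ + 43200j² + 23040j + 4096 = 30(900j³ + 1440j² + 768j + 136) + 16, so r³ ≡ 16 (mod 30).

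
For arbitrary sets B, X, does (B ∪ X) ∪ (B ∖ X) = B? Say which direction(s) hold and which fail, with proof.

Forward inclusion. This inclusion fails. Take B = ∅, X = {1}; then 1 ∈ (B ∪ X) ∪ (B ∖ X) but 1 ∉ B.

Reverse inclusion. Let x ∈ B. Then either x ∈ B and x ∉ X; or x ∈ B ∩ X. In each case x ∈ (B ∪ X) ∪ (B ∖ X), so B ⊆ (B ∪ X) ∪ (B ∖ X).

(⊆) fails; (⊇) holds.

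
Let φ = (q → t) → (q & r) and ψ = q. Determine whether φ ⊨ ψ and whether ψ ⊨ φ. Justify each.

Only the forward direction holds.

Forward direction. Assume the antecedent. If r is true, the antecedent forces (r = T, q = T, t = F) or (r = T, q = T, t = T), and q holds there. If r is false, the antecedent forces (r = F, q = T, t = F), and q holds there. Either way q holds.

Converse. This fails. Under r = F, q = T, t = T, the left side is false but the right side is true.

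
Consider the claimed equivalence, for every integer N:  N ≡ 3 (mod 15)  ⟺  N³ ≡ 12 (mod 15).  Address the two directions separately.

Both implications hold.

[⇒] Suppose N ≡ 3 (mod 15). Write N = 15j + 3. Then (15j + 3)³ = 3375j³ + 2025j² + 405j + 27 = 15(225j³ + 135j² + 27j + 1) + 12, so N³ ≡ 12 (mod 15).

[⇐] Conversely, suppose N³ ≡ 12 (mod 15). The only residue r in {0, …, 14} with r³ ≡ 12 (mod 15) is r = 3, so N ≡ 3 (mod 15).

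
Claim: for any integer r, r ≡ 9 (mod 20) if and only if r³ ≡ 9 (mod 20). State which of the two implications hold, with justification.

Forward direction. Suppose r ≡ 9 (mod 20). Write r = 20j + 9. Then (20j + 9)³ = 8000j³ + 10800j² + 4860j + 729 = 20(400j³ + 540j² + 243j + 36) + 9, so r³ ≡ 9 (mod 20).

Converse. Suppose r³ ≡ 9 (mod 20). The only residue r in {0, …, 19} with r³ ≡ 9 (mod 20) is r = 9, so r ≡ 9 (mod 20).

Both directions hold.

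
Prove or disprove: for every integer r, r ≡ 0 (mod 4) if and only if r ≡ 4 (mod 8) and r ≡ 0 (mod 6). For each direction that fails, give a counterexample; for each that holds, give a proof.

Only the converse holds.

(→) This fails: r = 0 gives 0 ≡ 0 (mod 4) but 0 ≡ 0 (mod 8), so the conjunction on the right does not hold.

(←) Conversely, if r ≡ 4 (mod 8) and r ≡ 0 (mod 6), then by the Chinese remainder theorem r ≡ 12 (mod 24). Since 12 ≡ 0 (mod 4) and 4 ∣ 24, we get r ≡ 0 (mod 4).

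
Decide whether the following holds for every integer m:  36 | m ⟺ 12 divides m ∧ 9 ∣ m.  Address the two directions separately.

Equivalent; both directions hold.

(⟹) If 36 ∣ m, write m = 36q. Since 36 = 3·12, m = 12·(3q), so 12 ∣ m; and since 36 = 4·9, m = 9·(4q), so 9 ∣ m.

(⟸) Suppose 12 ∣ m and 9 ∣ m. Any common multiple of 12 and 9 is a multiple of their lcm; here lcm(12, 9) = 12·9/gcd(12, 9) = 108/3 = 36, so 36 ∣ m.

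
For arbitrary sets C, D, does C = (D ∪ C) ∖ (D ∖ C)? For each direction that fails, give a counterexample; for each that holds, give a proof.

(⊆) Let x ∈ C. Then either x ∈ C and x ∉ D; or x ∈ C ∩ D. In each case x ∈ (D ∪ C) ∖ (D ∖ C), so C ⊆ (D ∪ C) ∖ (D ∖ C).

(⊇) Let x ∈ (D ∪ C) ∖ (D ∖ C). Then either x ∈ C and x ∉ D; or x ∈ C ∩ D. In each case x ∈ C, so (D ∪ C) ∖ (D ∖ C) ⊆ C.

Both inclusions hold.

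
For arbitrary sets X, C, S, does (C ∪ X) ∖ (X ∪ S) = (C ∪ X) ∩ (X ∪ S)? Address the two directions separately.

(⊆) This inclusion fails. Take X = ∅, C = {1}, S = ∅; then 1 ∈ (C ∪ X) ∖ (X ∪ S) but 1 ∉ (C ∪ X) ∩ (X ∪ S).

(⊇) This inclusion fails. Take X = {1}, C = ∅, S = ∅; then 1 ∈ (C ∪ X) ∩ (X ∪ S) but 1 ∉ (C ∪ X) ∖ (X ∪ S).

Both inclusions fail.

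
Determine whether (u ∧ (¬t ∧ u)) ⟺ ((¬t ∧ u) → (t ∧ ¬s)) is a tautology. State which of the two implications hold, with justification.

(⟹) This fails. Under s = F, u = T, t = F, the left side is true but the right side is false.

(⟸) This fails. Under s = F, u = F, t = F, the left side is false but the right side is true.

Neither implication holds.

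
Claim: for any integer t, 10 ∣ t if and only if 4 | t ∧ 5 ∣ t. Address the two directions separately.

Only the reverse direction holds.

[⇒] This fails: take t = 10. Certainly 10 ∣ 10, but 4 ∤ 10.

[⇐] Suppose 4 ∣ t and 5 ∣ t. Any common multiple of 4 and 5 is a multiple of their lcm; here gcd(4, 5) = 1, so lcm(4, 5) = 4·5 = 20, so 20 ∣ t. Since 10 ∣ 20, it follows that 10 ∣ t.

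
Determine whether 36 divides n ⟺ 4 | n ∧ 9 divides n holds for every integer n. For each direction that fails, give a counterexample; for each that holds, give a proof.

(←) Suppose 4 ∣ n and 9 ∣ n. Any common multiple of 4 and 9 is a multiple of their lcm; here gcd(4, 9) = 1, so lcm(4, 9) = 4·9 = 36, so 36 ∣ n.

(→) If 36 ∣ n, write n = 36q. Since 36 = 9·4, n = 4·(9q), so 4 ∣ n; and since 36 = 4·9, n = 9·(4q), so 9 ∣ n.

Both directions hold; the statement is true.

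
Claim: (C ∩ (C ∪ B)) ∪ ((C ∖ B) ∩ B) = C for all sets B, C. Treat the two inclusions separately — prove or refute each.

(⟹) Let x ∈ (C ∩ (C ∪ B)) ∪ ((C ∖ B) ∩ B). Then either x ∈ C and x ∉ B; or x ∈ B ∩ C. In each case x ∈ C, so (C ∩ (C ∪ B)) ∪ ((C ∖ B) ∩ B) ⊆ C.

(⟸) Let x ∈ C. Then either x ∈ C and x ∉ B; or x ∈ B ∩ C. In each case x ∈ (C ∩ (C ∪ B)) ∪ ((C ∖ B) ∩ B), so C ⊆ (C ∩ (C ∪ B)) ∪ ((C ∖ B) ∩ B).

The two sets are equal.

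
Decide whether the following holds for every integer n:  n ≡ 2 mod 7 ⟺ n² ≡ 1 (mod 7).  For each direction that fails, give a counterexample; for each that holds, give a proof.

(⟹) This fails: take n = 2. Then 2 ≡ 2 (mod 7), but 2² = 4 ≡ 4 (mod 7), not 1.

(⟸) This fails: take n = 1. Then 1² = 1 ≡ 1 (mod 7), yet 1 ≡ 1 (mod 7), not 2.

Neither direction holds.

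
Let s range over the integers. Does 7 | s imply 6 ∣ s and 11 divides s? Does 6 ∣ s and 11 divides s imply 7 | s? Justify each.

[⇒] This fails: take s = 7. Certainly 7 ∣ 7, but 6 ∤ 7.

[⇐] This fails: take s = 66. Both 6 ∣ 66 and 11 ∣ 66, yet 66 is not a multiple of 7 (since 66 = 9·7 + 3), so 7 ∤ 66.

Neither implication holds.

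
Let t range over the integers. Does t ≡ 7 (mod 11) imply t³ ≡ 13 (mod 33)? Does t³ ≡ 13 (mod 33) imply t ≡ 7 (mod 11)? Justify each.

Only the reverse direction holds.

(⇒) This fails: take t = 18. Then 18 ≡ 7 (mod 11), but 18³ = 5832 ≡ 24 (mod 33), not 13.

(⇐) Conversely, the residues r modulo 33 with r³ ≡ 13 (mod 33) are exactly {7}, and each is ≡ 7 (mod 11).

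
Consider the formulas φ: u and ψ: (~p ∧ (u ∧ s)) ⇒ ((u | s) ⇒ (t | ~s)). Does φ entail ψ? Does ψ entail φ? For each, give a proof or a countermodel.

Forward direction. This fails. Under t = F, p = F, s = T, u = T, the left side is true but the right side is false.

Converse. This fails. Under t = F, p = F, s = F, u = F, the left side is false but the right side is true.

Both directions fail.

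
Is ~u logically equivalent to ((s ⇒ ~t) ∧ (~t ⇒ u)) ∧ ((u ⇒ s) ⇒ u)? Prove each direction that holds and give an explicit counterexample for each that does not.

Forward direction. This fails. Under s = F, u = F, t = F, the left side is true but the right side is false.

Converse. This fails. Under s = F, u = T, t = F, the left side is false but the right side is true.

Neither direction holds.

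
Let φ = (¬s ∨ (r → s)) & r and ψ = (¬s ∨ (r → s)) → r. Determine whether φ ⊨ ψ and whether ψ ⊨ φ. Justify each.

(⟹) Assume the antecedent. If r is true, (¬s ∨ (r → s)) → r reduces to true regardless of the other variables. If r is false, the antecedent cannot hold. Either way (¬s ∨ (r → s)) → r holds.

(⟸) Assume the antecedent. If r is true, (¬s ∨ (r → s)) & r reduces to true regardless of the other variables. If r is false, the antecedent cannot hold. Either way (¬s ∨ (r → s)) & r holds.

Both directions hold; the statement is true.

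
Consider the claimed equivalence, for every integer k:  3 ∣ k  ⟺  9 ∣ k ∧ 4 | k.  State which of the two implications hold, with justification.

(⇒) This fails: take k = 3. Certainly 3 ∣ 3, but 9 ∤ 3.

(⇐) Suppose 9 ∣ k and 4 ∣ k. Any common multiple of 9 and 4 is a multiple of their lcm; here gcd(9, 4) = 1, so lcm(9, 4) = 9·4 = 36, so 36 ∣ k. Since 3 ∣ 36, it follows that 3 ∣ k.

Only the converse holds.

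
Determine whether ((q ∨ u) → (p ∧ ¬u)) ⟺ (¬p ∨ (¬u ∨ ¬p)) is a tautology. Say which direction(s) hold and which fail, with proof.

(⇐) This fails. Under q = T, u = F, p = F, the left side is false but the right side is true.

(⇒) Assume the antecedent. If q is true, the antecedent forces (q = T, u = F, p = T), and ¬p ∨ (¬u ∨ ¬p) holds there. If q is false, the antecedent forces (q = F, u = F, p = F) or (q = F, u = F, p = T), and ¬p ∨ (¬u ∨ ¬p) holds there. Either way ¬p ∨ (¬u ∨ ¬p) holds.

Only the forward implication holds.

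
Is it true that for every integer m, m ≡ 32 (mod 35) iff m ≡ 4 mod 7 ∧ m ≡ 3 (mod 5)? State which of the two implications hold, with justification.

Neither implication holds.

[⇒] This fails: m = 32 gives 32 ≡ 32 (mod 35) but 32 ≡ 2 (mod 5), so the conjunction on the right does not hold.

[⇐] This fails: m = 18 satisfies both congruences on the right (18 ≡ 4 mod 7 and 18 ≡ 3 mod 5) yet 18 ≡ 18 (mod 35), not 32.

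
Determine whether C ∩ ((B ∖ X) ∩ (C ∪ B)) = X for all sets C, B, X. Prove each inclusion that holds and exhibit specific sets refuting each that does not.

Both inclusions fail.

(⊆) This inclusion fails. Take C = {1}, B = {1}, X = ∅; then 1 ∈ C ∩ ((B ∖ X) ∩ (C ∪ B)) but 1 ∉ X.

(⊇) This inclusion fails. Take C = ∅, B = ∅, X = {1}; then 1 ∈ X but 1 ∉ C ∩ ((B ∖ X) ∩ (C ∪ B)).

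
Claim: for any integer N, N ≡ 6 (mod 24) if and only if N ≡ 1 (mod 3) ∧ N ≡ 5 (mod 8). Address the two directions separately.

Neither direction holds.

(→) This fails: N = 6 gives 6 ≡ 6 (mod 24) but 6 ≡ 0 (mod 3), so the conjunction on the right does not hold.

(←) This fails: N = 13 satisfies both congruences on the right (13 ≡ 1 mod 3 and 13 ≡ 5 mod 8) yet 13 ≡ 13 (mod 24), not 6.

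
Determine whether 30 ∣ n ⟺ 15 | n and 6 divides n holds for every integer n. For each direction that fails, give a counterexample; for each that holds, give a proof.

Forward direction. If 30 ∣ n, write n = 30q. Since 30 = 2·15, n = 15·(2q), so 15 ∣ n; and since 30 = 5·6, n = 6·(5q), so 6 ∣ n.

Converse. Suppose 15 ∣ n and 6 ∣ n. Any common multiple of 15 and 6 is a multiple of their lcm; here lcm(15, 6) = 15·6/gcd(15, 6) = 90/3 = 30, so 30 ∣ n.

The biconditional holds.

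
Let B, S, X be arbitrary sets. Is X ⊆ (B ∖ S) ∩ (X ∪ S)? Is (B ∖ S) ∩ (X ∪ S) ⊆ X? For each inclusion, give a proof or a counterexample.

(⊆) This inclusion fails. Take B = ∅, S = ∅, X = {1}; then 1 ∈ X but 1 ∉ (B ∖ S) ∩ (X ∪ S).

(⊇) Let x ∈ (B ∖ S) ∩ (X ∪ S). Then x ∈ B ∩ X and x ∉ S, from which x ∈ X.

The sets are not equal: only the reverse inclusion holds.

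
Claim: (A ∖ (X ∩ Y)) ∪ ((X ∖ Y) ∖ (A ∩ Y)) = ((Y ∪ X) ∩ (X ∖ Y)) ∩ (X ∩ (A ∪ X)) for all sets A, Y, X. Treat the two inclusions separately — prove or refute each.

(⊇) Let x ∈ ((Y ∪ X) ∩ (X ∖ Y)) ∩ (X ∩ (A ∪ X)). Then either x ∈ X and x ∉ A, Y; or x ∈ A ∩ X and x ∉ Y. In each case x ∈ (A ∖ (X ∩ Y)) ∪ ((X ∖ Y) ∖ (A ∩ Y)), so ((Y ∪ X) ∩ (X ∖ Y)) ∩ (X ∩ (A ∪ X)) ⊆ (A ∖ (X ∩ Y)) ∪ ((X ∖ Y) ∖ (A ∩ Y)).

(⊆) This inclusion fails. Take A = {1}, Y = ∅, X = ∅; then 1 ∈ (A ∖ (X ∩ Y)) ∪ ((X ∖ Y) ∖ (A ∩ Y)) but 1 ∉ ((Y ∪ X) ∩ (X ∖ Y)) ∩ (X ∩ (A ∪ X)).

Only the reverse inclusion holds.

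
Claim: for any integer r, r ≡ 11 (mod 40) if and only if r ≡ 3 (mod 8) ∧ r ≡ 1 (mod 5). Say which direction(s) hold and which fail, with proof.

Equivalent; both directions hold.

(→) Suppose r ≡ 11 (mod 40); write r = 40j + 11. Since 8 ∣ 40, reducing mod 8 gives r ≡ 11 ≡ 3 (mod 8); since 5 ∣ 40, reducing mod 5 gives r ≡ 11 ≡ 1 (mod 5).

(←) Conversely, if r ≡ 3 (mod 8) and r ≡ 1 (mod 5), then by the Chinese remainder theorem r ≡ 11 (mod 40). This is exactly r ≡ 11 (mod 40).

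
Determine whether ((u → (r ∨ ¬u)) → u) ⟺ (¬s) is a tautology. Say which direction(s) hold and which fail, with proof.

(⟹) This fails. Under r = F, s = T, u = T, the left side is true but the right side is false.

(⟸) This fails. Under r = F, s = F, u = F, the left side is false but the right side is true.

(⇒) fails and (⇐) fails.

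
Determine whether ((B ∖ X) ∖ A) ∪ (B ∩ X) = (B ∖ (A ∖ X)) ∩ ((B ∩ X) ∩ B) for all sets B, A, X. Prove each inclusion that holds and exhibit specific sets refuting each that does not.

Forward inclusion. This inclusion fails. Take B = {1}, A = ∅, X = ∅; then 1 ∈ ((B ∖ X) ∖ A) ∪ (B ∩ X) but 1 ∉ (B ∖ (A ∖ X)) ∩ ((B ∩ X) ∩ B).

Reverse inclusion. Let x ∈ (B ∖ (A ∖ X)) ∩ ((B ∩ X) ∩ B). Then either x ∈ B ∩ X and x ∉ A; or x ∈ B ∩ A ∩ X. In each case x ∈ ((B ∖ X) ∖ A) ∪ (B ∩ X), so (B ∖ (A ∖ X)) ∩ ((B ∩ X) ∩ B) ⊆ ((B ∖ X) ∖ A) ∪ (B ∩ X).

The sets are not equal: only the reverse inclusion holds.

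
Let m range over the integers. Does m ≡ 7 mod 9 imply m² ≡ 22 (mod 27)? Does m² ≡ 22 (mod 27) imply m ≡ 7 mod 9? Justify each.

Forward direction. This fails: take m = 16. Then 16 ≡ 7 (mod 9), but 16² = 256 ≡ 13 (mod 27), not 22.

Converse. This fails: take m = 20. Then 20² = 400 ≡ 22 (mod 27), yet 20 ≡ 2 (mod 9), not 7.

Neither implication holds.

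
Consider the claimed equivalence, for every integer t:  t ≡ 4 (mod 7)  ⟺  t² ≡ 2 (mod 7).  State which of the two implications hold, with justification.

(⇒) holds; (⇐) fails.

Converse. This fails: take t = 3. Then 3² = 9 ≡ 2 (mod 7), yet 3 ≡ 3 (mod 7), not 4.

Forward direction. Suppose t ≡ 4 (mod 7). Write t = 7j + 4. Then (7j + 4)² = 49j² + 56j + 16 = 7(7j² + 8j + 2) + 2, so t² ≡ 2 (mod 7).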